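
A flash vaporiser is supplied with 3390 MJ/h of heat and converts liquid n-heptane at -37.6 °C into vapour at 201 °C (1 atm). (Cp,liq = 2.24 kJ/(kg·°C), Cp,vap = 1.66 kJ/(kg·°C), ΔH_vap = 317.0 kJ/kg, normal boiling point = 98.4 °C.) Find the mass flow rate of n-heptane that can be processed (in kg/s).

Δh = 2.24×(98.4−-37.6) + 317.0 + 1.66×(201−98.4) = 791.96 kJ/kg
Q = 3390 MJ/h = 941.67 kJ/s = 941.67 kJ/s
ṁ = Q/Δh = 941.67 / 791.96 = 1.189 kg/s

ṁ = 1.19 kg/s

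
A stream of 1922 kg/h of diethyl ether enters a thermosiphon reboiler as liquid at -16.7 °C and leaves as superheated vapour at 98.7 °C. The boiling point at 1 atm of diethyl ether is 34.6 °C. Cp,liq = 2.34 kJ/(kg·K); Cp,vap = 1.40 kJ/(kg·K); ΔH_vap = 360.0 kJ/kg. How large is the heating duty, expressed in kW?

liquid -16.7→34.6 °C: 120.04 kJ/kg
vaporisation at 34.6 °C: 360 kJ/kg
vapour 34.6→98.7 °C: 89.74 kJ/kg
Δh = 120.04 + 360 + 89.74 = 569.78 kJ/kg
Q = ṁ·Δh = 1922 kg/h × 569.78 kJ/kg = 1.0951e+06 kJ/h
|Q| = 304.2 kW

Q = 304 kW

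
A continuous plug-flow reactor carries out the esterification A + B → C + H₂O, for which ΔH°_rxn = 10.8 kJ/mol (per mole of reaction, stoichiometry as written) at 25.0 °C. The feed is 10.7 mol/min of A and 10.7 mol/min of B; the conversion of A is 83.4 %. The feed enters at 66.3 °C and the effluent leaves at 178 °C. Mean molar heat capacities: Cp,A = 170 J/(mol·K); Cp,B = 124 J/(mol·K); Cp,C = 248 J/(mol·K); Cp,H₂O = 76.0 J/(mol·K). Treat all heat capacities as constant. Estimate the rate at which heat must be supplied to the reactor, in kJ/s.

Q_in = 8.15 kJ/s

Extent of reaction ξ = 0.834 × 10.7 = 8.9238 mol/min
Reaction term: ξ·ΔH°_rxn = 8.9238 × 10.8 = 96.377 kJ/min
Sensible, feed 66.3→25 °C: -129.92 kJ/min
Outlet flows (mol/min): A 1.7762, B 1.7762, C 8.9238, H₂O 8.9238
Sensible, products 25→178 °C: 522.27 kJ/min
Q = ΔH = 488.72 kJ/min = 8.1454 kW
Heat supplied = 8.1454 kJ/s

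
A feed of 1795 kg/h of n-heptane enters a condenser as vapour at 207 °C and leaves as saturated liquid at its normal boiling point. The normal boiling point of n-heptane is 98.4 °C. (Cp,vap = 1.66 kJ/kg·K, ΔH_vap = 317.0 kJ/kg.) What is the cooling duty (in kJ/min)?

vapour 207→98.4 °C: -180.28 kJ/kg
condensation at 98.4 °C: -317 kJ/kg
Δh = -180.28 + -317 = -497.28 kJ/kg
Q = ṁ·Δh = 1795 kg/h × -497.28 kJ/kg = -892610 kJ/h
|Q| = 247.95 kW = 14877 kJ/min

Q_c = 14900 kJ/min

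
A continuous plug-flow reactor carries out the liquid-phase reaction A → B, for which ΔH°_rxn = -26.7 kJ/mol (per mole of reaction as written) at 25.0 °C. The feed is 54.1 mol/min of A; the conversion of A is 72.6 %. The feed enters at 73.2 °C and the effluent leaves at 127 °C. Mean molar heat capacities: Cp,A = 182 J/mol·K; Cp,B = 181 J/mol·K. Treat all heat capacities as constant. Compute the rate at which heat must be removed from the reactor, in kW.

Q_out = 8.72 kW

Extent of reaction ξ = 0.726 × 54.1 = 39.277 mol/min
Reaction term: ξ·ΔH°_rxn = 39.277 × -26.7 = -1048.7 kJ/min
Sensible, feed 73.2→25 °C: -474.59 kJ/min
Outlet flows (mol/min): A 14.823, B 39.277
Sensible, products 25→127 °C: 1000.3 kJ/min
Q = ΔH = -522.97 kJ/min = -8.7161 kW
Heat removed = 8.7161 kW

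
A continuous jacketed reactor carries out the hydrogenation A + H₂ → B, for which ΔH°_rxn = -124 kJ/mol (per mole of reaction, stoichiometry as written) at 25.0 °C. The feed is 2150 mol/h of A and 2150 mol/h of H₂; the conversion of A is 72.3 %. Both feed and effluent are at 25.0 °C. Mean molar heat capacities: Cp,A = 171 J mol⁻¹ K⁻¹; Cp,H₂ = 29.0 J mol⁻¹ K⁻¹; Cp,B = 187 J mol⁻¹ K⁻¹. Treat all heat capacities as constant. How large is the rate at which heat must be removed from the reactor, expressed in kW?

Extent of reaction ξ = 0.723 × 2150 = 1554.5 mol/h
Reaction term: ξ·ΔH°_rxn = 1554.5 × -124 = -192750 kJ/h
Q = ΔH = -192750 kJ/h = -53.542 kW
Heat removed = 53.542 kW

Q_out = 53.5 kW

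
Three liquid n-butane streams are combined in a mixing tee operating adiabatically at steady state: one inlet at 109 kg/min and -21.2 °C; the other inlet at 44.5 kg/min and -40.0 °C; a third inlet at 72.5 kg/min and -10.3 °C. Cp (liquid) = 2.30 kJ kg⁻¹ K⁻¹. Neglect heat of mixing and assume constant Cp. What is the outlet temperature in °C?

T_out = -21.4 °C

No heat crosses the boundary, so H_out = H_in.
Σ ṁᵢCp,ᵢTᵢ = 109×2.30×-21.2 + 44.5×2.30×-40.0 + 72.5×2.30×-10.3 = -11126
Σ ṁᵢCp,ᵢ = 109×2.30 + 44.5×2.30 + 72.5×2.30 = 519.8
T_out = -11126 / 519.8 = -21.405 °C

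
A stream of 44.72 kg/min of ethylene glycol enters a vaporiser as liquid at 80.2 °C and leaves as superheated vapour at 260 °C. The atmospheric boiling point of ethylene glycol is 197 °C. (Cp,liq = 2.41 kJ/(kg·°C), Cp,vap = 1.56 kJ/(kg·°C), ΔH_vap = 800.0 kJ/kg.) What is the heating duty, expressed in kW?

liquid 80.2→197 °C: 281.49 kJ/kg
vaporisation at 197 °C: 800 kJ/kg
vapour 197→260 °C: 98.28 kJ/kg
Δh = 281.49 + 800 + 98.28 = 1179.8 kJ/kg
Q = ṁ·Δh = 44.72 kg/min × 1179.8 kJ/kg = 52759 kJ/min
|Q| = 879.32 kW

Q = 879 kW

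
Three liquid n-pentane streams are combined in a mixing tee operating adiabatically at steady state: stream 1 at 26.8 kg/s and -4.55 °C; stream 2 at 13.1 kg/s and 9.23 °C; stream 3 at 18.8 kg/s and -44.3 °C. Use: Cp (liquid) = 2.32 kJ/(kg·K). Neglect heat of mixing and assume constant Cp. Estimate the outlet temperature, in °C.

T_out = -14.2 °C

No heat crosses the boundary, so H_out = H_in.
T_out = Σ ṁᵢCp,ᵢTᵢ / Σ ṁᵢCp,ᵢ
      = -1934.6 / 136.18 = -14.206 °C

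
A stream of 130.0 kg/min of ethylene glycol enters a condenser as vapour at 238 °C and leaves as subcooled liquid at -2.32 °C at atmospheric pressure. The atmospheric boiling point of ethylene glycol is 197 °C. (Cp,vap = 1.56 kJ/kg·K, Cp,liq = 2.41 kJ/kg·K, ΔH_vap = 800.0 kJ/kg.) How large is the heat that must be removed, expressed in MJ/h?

vapour 238→197 °C: -63.96 kJ/kg
condensation at 197 °C: -800 kJ/kg
liquid 197→-2.32 °C: -480.36 kJ/kg
Δh = -63.96 + -800 + -480.36 = -1344.3 kJ/kg
Q = ṁ·Δh = 130.0 kg/min × -1344.3 kJ/kg = -174760 kJ/min
|Q| = 2912.7 kW = 10486 MJ/h

Q_c = 10500 MJ/h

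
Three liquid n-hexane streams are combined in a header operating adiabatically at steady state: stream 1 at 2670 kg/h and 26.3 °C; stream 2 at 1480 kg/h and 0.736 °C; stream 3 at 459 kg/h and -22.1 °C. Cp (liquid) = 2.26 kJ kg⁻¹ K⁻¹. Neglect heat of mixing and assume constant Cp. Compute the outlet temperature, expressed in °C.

Adiabatic, steady state ⇒ Σ ṁᵢCp,ᵢ(T_out − Tᵢ) = 0
Σ ṁᵢCp,ᵢTᵢ = 2670×2.26×26.3 + 1480×2.26×0.736 + 459×2.26×-22.1 = 138240
Σ ṁᵢCp,ᵢ = 2670×2.26 + 1480×2.26 + 459×2.26 = 10416
T_out = 138240 / 10416 = 13.271 °C

T_out = 13.3 °C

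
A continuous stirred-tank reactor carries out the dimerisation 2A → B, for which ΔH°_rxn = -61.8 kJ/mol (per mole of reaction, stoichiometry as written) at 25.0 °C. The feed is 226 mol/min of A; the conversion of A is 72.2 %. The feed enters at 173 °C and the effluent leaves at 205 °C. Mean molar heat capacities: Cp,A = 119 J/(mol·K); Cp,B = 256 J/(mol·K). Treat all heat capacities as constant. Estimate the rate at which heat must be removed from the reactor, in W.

Extent of reaction ξ = 0.722 × 226 / 2 = 81.586 mol/min
Reaction term: ξ·ΔH°_rxn = 81.586 × -61.8 = -5042 kJ/min
Sensible, feed 173→25 °C: -3980.3 kJ/min
Outlet flows (mol/min): A 62.828, B 81.586
Sensible, products 25→205 °C: 5105.3 kJ/min
Q = ΔH = -3917.1 kJ/min = -65.284 kW
Heat removed = 65284 W

Q_out = 65300 W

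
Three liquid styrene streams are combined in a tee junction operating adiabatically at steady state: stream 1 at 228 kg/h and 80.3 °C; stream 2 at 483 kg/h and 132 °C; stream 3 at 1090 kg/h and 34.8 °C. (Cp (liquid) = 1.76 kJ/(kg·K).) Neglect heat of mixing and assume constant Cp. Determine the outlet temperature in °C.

No heat crosses the boundary, so H_out = H_in.
T_out = Σ ṁᵢCp,ᵢTᵢ / Σ ṁᵢCp,ᵢ
      = 211190 / 3169.8 = 66.628 °C

T_out = 66.6 °C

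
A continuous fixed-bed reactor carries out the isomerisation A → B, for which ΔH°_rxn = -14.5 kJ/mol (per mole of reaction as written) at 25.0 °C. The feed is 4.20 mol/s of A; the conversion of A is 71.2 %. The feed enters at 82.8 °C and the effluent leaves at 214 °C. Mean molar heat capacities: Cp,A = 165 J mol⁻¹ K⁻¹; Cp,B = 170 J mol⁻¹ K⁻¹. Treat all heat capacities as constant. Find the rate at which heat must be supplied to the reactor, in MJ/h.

Extent of reaction ξ = 0.712 × 4.20 = 2.9904 mol/s
Reaction term: ξ·ΔH°_rxn = 2.9904 × -14.5 = -43.361 kJ/s
Sensible, feed 82.8→25 °C: -40.055 kJ/s
Outlet flows (mol/s): A 1.2096, B 2.9904
Sensible, products 25→214 °C: 133.8 kJ/s
Q = ΔH = 50.387 kJ/s = 50.387 kW
Heat supplied = 181.39 MJ/h

Q_in = 181 MJ/h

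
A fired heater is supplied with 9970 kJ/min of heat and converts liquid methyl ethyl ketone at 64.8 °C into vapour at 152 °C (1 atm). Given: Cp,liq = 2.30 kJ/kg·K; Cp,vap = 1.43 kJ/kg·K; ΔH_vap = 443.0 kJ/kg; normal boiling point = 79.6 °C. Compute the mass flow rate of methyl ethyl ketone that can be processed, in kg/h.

Δh = 2.30×(79.6−64.8) + 443.0 + 1.43×(152−79.6) = 580.57 kJ/kg
Q = 9970 kJ/min = 166.17 kJ/s = 598200 kJ/h
ṁ = Q/Δh = 598200 / 580.57 = 1030.4 kg/h

ṁ = 1030 kg/h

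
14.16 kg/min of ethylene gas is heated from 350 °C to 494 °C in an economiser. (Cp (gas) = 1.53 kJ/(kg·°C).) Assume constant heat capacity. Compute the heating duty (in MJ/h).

Q = ṁ·Cp·ΔT = 14.16 × 1.53 × (494 − 350) = 3119.7 kJ/min
Converting: 3119.7 / 60 s = 51.996 kW
Heating duty = 187.18 MJ/h

Q = 187 MJ/h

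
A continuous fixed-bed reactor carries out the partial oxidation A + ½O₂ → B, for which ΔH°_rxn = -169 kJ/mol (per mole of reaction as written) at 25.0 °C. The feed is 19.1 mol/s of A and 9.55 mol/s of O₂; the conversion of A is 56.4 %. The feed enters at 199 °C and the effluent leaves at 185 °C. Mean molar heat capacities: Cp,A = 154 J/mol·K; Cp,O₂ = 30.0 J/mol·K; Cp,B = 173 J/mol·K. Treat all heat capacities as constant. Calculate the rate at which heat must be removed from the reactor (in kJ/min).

Q_out = 112000 kJ/min

Extent of reaction ξ = 0.564 × 19.1 = 10.772 mol/s
Reaction term: ξ·ΔH°_rxn = 10.772 × -169 = -1820.5 kJ/s
Sensible, feed 199→25 °C: -561.65 kJ/s
Outlet flows (mol/s): A 8.3276, O₂ 4.1638, B 10.772
Sensible, products 25→185 °C: 523.36 kJ/s
Q = ΔH = -1858.8 kJ/s = -1858.8 kW
Heat removed = 111530 kJ/min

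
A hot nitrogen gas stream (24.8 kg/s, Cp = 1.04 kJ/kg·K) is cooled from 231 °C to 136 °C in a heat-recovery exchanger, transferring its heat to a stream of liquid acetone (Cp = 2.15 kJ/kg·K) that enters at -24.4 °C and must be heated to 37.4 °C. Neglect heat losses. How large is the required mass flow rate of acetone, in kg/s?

ṁ_c = 18.4 kg/s

Heat released by hot stream: Q = 24.8 × 1.04 × (231 − 136) = 2450.2 kJ/s
Energy balance on cold side (adiabatic exchanger): Q = ṁ_c·Cp_c·(T_c,out − T_c,in)
ṁ_c = 2450.2 / [2.15 × (37.4 − -24.4)] = 18.441 kg/s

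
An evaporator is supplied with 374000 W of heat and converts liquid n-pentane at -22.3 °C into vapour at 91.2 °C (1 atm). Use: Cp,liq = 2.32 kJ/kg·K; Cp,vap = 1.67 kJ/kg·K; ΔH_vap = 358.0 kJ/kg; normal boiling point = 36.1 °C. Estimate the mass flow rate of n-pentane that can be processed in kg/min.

Δh = 2.32×(36.1−-22.3) + 358.0 + 1.67×(91.2−36.1) = 585.5 kJ/kg
Q = 374000 W = 374 kJ/s = 22440 kJ/min
ṁ = Q/Δh = 22440 / 585.5 = 38.326 kg/min

ṁ = 38.3 kg/min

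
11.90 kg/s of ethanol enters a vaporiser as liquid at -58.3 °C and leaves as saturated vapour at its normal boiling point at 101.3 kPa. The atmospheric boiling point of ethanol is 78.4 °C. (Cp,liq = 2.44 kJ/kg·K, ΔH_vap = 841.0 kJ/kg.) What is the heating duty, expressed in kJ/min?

liquid -58.3→78.4 °C: 333.55 kJ/kg
vaporisation at 78.4 °C: 841 kJ/kg
Δh = 333.55 + 841 = 1174.5 kJ/kg
Q = ṁ·Δh = 11.90 kg/s × 1174.5 kJ/kg = 13977 kJ/s
|Q| = 13977 kW = 838630 kJ/min

Q = 839000 kJ/min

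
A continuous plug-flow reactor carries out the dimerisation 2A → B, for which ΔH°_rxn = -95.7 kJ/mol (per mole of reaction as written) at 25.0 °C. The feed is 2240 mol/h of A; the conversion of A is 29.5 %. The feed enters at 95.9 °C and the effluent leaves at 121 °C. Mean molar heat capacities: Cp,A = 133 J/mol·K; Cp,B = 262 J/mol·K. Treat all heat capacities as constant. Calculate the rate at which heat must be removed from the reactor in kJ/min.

Extent of reaction ξ = 0.295 × 2240 / 2 = 330.4 mol/h
Reaction term: ξ·ΔH°_rxn = 330.4 × -95.7 = -31619 kJ/h
Sensible, feed 95.9→25 °C: -21123 kJ/h
Outlet flows (mol/h): A 1579.2, B 330.4
Sensible, products 25→121 °C: 28473 kJ/h
Q = ΔH = -24268 kJ/h = -6.7412 kW
Heat removed = 404.47 kJ/min

Q_out = 404 kJ/min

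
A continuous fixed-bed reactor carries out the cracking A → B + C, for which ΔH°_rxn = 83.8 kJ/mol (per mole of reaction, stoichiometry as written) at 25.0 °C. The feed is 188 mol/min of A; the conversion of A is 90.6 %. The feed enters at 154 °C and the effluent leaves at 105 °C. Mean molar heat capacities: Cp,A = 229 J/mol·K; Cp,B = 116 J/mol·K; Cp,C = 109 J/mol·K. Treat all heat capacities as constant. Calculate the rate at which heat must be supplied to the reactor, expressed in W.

Q_in = 202000 W

Extent of reaction ξ = 0.906 × 188 = 170.33 mol/min
Reaction term: ξ·ΔH°_rxn = 170.33 × 83.8 = 14273 kJ/min
Sensible, feed 154→25 °C: -5553.7 kJ/min
Outlet flows (mol/min): A 17.672, B 170.33, C 170.33
Sensible, products 25→105 °C: 3389.7 kJ/min
Q = ΔH = 12109 kJ/min = 201.82 kW
Heat supplied = 201820 W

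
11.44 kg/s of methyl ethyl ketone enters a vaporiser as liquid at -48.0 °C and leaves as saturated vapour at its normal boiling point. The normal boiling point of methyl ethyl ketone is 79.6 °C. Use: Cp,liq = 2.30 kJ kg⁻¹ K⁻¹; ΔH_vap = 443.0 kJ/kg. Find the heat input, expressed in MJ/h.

Q = 30300 MJ/h

liquid -48.0→79.6 °C: 293.48 kJ/kg
vaporisation at 79.6 °C: 443 kJ/kg
Δh = 293.48 + 443 = 736.48 kJ/kg
Q = ṁ·Δh = 11.44 kg/s × 736.48 kJ/kg = 8425.3 kJ/s
|Q| = 8425.3 kW = 30331 MJ/h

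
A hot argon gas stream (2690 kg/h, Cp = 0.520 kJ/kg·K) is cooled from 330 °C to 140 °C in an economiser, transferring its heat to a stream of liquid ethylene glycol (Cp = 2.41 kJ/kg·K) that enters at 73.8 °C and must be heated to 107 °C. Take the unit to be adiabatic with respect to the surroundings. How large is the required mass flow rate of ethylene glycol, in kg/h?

Heat released by hot stream: Q = 2690 × 0.520 × (330 − 140) = 265770 kJ/h
Energy balance on cold side (adiabatic exchanger): Q = ṁ_c·Cp_c·(T_c,out − T_c,in)
ṁ_c = 265770 / [2.41 × (107 − 73.8)] = 3321.7 kg/h

ṁ_c = 3320 kg/h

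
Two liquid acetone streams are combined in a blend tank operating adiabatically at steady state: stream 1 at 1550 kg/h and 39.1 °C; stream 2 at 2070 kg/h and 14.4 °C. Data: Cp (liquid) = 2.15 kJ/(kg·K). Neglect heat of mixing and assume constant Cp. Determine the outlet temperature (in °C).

Adiabatic, steady state ⇒ Σ ṁᵢCp,ᵢ(T_out − Tᵢ) = 0
T_out = Σ ṁᵢCp,ᵢTᵢ / Σ ṁᵢCp,ᵢ
      = 194390 / 7783 = 24.976 °C

T_out = 25.0 °C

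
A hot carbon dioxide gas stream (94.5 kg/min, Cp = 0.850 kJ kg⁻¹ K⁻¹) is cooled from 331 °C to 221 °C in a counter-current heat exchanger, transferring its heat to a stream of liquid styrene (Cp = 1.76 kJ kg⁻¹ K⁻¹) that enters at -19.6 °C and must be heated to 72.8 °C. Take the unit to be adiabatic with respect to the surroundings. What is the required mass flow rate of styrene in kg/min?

ṁ_c = 54.3 kg/min

Heat released by hot stream: Q = 94.5 × 0.850 × (331 − 221) = 8835.8 kJ/min
Energy balance on cold side (adiabatic exchanger): Q = ṁ_c·Cp_c·(T_c,out − T_c,in)
ṁ_c = 8835.8 / [1.76 × (72.8 − -19.6)] = 54.332 kg/min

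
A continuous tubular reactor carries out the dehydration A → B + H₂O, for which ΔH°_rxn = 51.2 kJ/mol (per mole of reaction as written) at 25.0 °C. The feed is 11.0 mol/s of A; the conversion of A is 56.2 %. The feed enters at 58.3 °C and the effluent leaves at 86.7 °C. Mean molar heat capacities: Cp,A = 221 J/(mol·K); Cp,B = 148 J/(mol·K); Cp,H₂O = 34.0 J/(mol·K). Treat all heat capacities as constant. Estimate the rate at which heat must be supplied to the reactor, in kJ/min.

Extent of reaction ξ = 0.562 × 11.0 = 6.182 mol/s
Reaction term: ξ·ΔH°_rxn = 6.182 × 51.2 = 316.52 kJ/s
Sensible, feed 58.3→25 °C: -80.952 kJ/s
Outlet flows (mol/s): A 4.818, B 6.182, H₂O 6.182
Sensible, products 25→86.7 °C: 135.12 kJ/s
Q = ΔH = 370.68 kJ/s = 370.68 kW
Heat supplied = 22241 kJ/min

Q_in = 22200 kJ/min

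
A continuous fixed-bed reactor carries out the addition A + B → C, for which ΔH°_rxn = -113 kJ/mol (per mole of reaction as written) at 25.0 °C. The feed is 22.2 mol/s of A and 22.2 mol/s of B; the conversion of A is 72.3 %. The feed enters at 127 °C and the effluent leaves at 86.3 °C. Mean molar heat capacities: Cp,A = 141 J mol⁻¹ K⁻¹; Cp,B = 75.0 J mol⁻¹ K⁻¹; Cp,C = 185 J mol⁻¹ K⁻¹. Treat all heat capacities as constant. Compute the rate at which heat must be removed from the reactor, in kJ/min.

Q_out = 122000 kJ/min

Extent of reaction ξ = 0.723 × 22.2 = 16.051 mol/s
Reaction term: ξ·ΔH°_rxn = 16.051 × -113 = -1813.7 kJ/s
Sensible, feed 127→25 °C: -489.11 kJ/s
Outlet flows (mol/s): A 6.1494, B 6.1494, C 16.051
Sensible, products 25→86.3 °C: 263.44 kJ/s
Q = ΔH = -2039.4 kJ/s = -2039.4 kW
Heat removed = 122360 kJ/min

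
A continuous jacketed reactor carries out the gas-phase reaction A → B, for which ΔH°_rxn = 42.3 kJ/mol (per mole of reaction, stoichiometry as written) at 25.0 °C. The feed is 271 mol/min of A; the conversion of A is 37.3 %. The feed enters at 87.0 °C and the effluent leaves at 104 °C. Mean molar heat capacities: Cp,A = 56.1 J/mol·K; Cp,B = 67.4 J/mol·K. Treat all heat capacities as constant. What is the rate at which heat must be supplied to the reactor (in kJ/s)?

Q_in = 77.1 kJ/s

Extent of reaction ξ = 0.373 × 271 = 101.08 mol/min
Reaction term: ξ·ΔH°_rxn = 101.08 × 42.3 = 4275.8 kJ/min
Sensible, feed 87.0→25 °C: -942.59 kJ/min
Outlet flows (mol/min): A 169.92, B 101.08
Sensible, products 25→104 °C: 1291.3 kJ/min
Q = ΔH = 4624.5 kJ/min = 77.075 kW
Heat supplied = 77.075 kJ/s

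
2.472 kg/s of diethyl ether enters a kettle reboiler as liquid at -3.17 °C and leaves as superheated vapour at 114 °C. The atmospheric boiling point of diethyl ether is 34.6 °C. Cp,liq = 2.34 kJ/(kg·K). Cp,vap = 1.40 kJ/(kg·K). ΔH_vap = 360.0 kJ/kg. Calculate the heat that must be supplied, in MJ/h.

Q = 4980 MJ/h

liquid -3.17→34.6 °C: 88.382 kJ/kg
vaporisation at 34.6 °C: 360 kJ/kg
vapour 34.6→114 °C: 111.16 kJ/kg
Δh = 88.382 + 360 + 111.16 = 559.54 kJ/kg
Q = ṁ·Δh = 2.472 kg/s × 559.54 kJ/kg = 1383.2 kJ/s
|Q| = 1383.2 kW = 4979.5 MJ/h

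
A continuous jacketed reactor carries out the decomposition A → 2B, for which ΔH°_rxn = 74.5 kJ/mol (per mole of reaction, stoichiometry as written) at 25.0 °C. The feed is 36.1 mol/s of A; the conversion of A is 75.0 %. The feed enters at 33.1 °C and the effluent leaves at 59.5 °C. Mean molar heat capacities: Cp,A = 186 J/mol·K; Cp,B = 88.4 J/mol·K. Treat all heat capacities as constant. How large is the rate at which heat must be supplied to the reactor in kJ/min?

Q_in = 131000 kJ/min

Extent of reaction ξ = 0.750 × 36.1 = 27.075 mol/s
Reaction term: ξ·ΔH°_rxn = 27.075 × 74.5 = 2017.1 kJ/s
Sensible, feed 33.1→25 °C: -54.388 kJ/s
Outlet flows (mol/s): A 9.025, B 54.15
Sensible, products 25→59.5 °C: 223.06 kJ/s
Q = ΔH = 2185.8 kJ/s = 2185.8 kW
Heat supplied = 131150 kJ/min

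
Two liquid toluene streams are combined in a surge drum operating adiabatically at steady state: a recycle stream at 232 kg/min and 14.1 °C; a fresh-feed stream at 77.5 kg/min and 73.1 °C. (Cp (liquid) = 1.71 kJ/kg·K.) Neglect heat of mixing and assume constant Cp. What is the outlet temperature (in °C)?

Adiabatic, steady state ⇒ Σ ṁᵢCp,ᵢ(T_out − Tᵢ) = 0
Σ ṁᵢCp,ᵢTᵢ = 232×1.71×14.1 + 77.5×1.71×73.1 = 15281
Σ ṁᵢCp,ᵢ = 232×1.71 + 77.5×1.71 = 529.25
T_out = 15281 / 529.25 = 28.874 °C

T_out = 28.9 °C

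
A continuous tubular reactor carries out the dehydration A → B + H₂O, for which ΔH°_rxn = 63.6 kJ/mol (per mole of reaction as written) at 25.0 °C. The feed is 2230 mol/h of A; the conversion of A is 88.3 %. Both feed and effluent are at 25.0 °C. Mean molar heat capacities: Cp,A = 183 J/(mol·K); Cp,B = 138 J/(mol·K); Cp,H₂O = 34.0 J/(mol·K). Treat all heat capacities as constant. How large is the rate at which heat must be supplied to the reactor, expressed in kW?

Q_in = 34.8 kW

Extent of reaction ξ = 0.883 × 2230 = 1969.1 mol/h
Reaction term: ξ·ΔH°_rxn = 1969.1 × 63.6 = 125230 kJ/h
Q = ΔH = 125230 kJ/h = 34.787 kW
Heat supplied = 34.787 kW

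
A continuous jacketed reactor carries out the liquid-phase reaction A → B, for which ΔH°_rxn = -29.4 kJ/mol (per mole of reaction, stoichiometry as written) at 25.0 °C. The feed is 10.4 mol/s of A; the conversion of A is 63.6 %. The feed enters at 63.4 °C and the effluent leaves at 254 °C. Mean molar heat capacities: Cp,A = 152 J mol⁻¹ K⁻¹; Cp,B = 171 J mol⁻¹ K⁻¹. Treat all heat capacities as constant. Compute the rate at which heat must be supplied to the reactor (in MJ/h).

Q_in = 488 MJ/h

Extent of reaction ξ = 0.636 × 10.4 = 6.6144 mol/s
Reaction term: ξ·ΔH°_rxn = 6.6144 × -29.4 = -194.46 kJ/s
Sensible, feed 63.4→25 °C: -60.703 kJ/s
Outlet flows (mol/s): A 3.7856, B 6.6144
Sensible, products 25→254 °C: 390.78 kJ/s
Q = ΔH = 135.62 kJ/s = 135.62 kW
Heat supplied = 488.22 MJ/h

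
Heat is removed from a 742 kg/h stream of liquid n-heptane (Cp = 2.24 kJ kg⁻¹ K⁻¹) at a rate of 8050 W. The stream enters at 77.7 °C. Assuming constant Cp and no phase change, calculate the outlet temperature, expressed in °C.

Q = 8050 W = 28980 kJ/h
ΔT = Q/(ṁ·Cp) = 28980/(742×2.24) = 17.436 K
T_out = 77.7 − 17.436 = 60.264 °C

T_out = 60.3 °C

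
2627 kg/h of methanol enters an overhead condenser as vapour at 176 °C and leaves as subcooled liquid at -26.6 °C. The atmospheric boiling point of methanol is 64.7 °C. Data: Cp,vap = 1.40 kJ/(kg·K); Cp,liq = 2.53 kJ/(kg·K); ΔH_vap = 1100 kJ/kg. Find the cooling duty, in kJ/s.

Q_c = 1080 kJ/s

vapour 176→64.7 °C: -155.82 kJ/kg
condensation at 64.7 °C: -1100 kJ/kg
liquid 64.7→-26.6 °C: -230.99 kJ/kg
Δh = -155.82 + -1100 + -230.99 = -1486.8 kJ/kg
Q = ṁ·Δh = 2627 kg/h × -1486.8 kJ/kg = -3.9058e+06 kJ/h
|Q| = 1085 kW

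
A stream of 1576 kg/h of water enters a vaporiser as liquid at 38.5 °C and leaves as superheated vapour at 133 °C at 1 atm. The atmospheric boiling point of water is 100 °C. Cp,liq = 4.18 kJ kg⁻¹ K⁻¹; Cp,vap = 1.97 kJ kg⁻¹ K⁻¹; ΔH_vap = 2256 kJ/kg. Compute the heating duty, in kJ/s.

Q = 1130 kJ/s

liquid 38.5→100 °C: 257.07 kJ/kg
vaporisation at 100 °C: 2256 kJ/kg
vapour 100→133 °C: 65.01 kJ/kg
Δh = 257.07 + 2256 + 65.01 = 2578.1 kJ/kg
Q = ṁ·Δh = 1576 kg/h × 2578.1 kJ/kg = 4.0631e+06 kJ/h
|Q| = 1128.6 kW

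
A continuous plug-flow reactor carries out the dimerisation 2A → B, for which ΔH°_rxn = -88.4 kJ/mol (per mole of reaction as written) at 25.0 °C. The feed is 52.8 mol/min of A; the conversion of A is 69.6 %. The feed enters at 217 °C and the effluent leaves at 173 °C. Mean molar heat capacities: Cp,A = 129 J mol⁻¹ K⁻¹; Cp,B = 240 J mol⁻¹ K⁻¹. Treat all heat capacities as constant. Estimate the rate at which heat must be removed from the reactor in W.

Q_out = 32900 W

Extent of reaction ξ = 0.696 × 52.8 / 2 = 18.374 mol/min
Reaction term: ξ·ΔH°_rxn = 18.374 × -88.4 = -1624.3 kJ/min
Sensible, feed 217→25 °C: -1307.8 kJ/min
Outlet flows (mol/min): A 16.051, B 18.374
Sensible, products 25→173 °C: 959.11 kJ/min
Q = ΔH = -1972.9 kJ/min = -32.882 kW
Heat removed = 32882 W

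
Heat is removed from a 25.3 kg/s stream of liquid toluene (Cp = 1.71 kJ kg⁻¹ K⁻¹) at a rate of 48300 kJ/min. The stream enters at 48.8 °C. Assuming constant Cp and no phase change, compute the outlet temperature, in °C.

Q = 48300 kJ/min = 805 kJ/s
ΔT = Q/(ṁ·Cp) = 805/(25.3×1.71) = 18.607 K
T_out = 48.8 − 18.607 = 30.193 °C

T_out = 30.2 °C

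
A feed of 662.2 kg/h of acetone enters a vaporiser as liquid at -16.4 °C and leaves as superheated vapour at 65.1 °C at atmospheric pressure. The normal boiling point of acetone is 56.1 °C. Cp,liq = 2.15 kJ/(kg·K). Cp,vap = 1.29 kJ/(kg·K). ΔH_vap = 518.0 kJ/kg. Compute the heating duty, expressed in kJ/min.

liquid -16.4→56.1 °C: 155.88 kJ/kg
vaporisation at 56.1 °C: 518 kJ/kg
vapour 56.1→65.1 °C: 11.61 kJ/kg
Δh = 155.88 + 518 + 11.61 = 685.49 kJ/kg
Q = ṁ·Δh = 662.2 kg/h × 685.49 kJ/kg = 453930 kJ/h
|Q| = 126.09 kW = 7565.5 kJ/min

Q = 7570 kJ/min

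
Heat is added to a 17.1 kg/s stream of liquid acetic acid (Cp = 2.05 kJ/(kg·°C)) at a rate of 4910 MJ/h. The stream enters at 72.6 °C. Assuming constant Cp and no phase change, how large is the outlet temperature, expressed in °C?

Q = 4910 MJ/h = 1363.9 kJ/s
ΔT = Q/(ṁ·Cp) = 1363.9/(17.1×2.05) = 38.907 K
T_out = 72.6 + 38.907 = 111.51 °C

T_out = 112 °C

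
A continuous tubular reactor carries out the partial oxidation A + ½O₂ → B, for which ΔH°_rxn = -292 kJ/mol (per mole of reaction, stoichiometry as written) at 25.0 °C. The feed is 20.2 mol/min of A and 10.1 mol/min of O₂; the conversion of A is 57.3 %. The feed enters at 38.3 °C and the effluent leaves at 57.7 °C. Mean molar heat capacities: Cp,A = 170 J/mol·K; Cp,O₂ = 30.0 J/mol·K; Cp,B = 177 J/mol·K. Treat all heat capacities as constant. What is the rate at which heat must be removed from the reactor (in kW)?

Extent of reaction ξ = 0.573 × 20.2 = 11.575 mol/min
Reaction term: ξ·ΔH°_rxn = 11.575 × -292 = -3379.8 kJ/min
Sensible, feed 38.3→25 °C: -49.702 kJ/min
Outlet flows (mol/min): A 8.6254, O₂ 4.3127, B 11.575
Sensible, products 25→57.7 °C: 119.17 kJ/min
Q = ΔH = -3310.3 kJ/min = -55.172 kW
Heat removed = 55.172 kW

Q_out = 55.2 kW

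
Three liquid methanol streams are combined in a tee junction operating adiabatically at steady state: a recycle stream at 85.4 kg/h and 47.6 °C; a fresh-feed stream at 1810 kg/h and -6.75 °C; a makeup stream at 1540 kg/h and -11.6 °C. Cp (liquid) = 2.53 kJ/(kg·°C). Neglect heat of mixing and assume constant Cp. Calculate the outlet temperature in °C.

Adiabatic, steady state ⇒ Σ ṁᵢCp,ᵢ(T_out − Tᵢ) = 0
T_out = Σ ṁᵢCp,ᵢTᵢ / Σ ṁᵢCp,ᵢ
      = -65822 / 8691.6 = -7.5731 °C

T_out = -7.57 °C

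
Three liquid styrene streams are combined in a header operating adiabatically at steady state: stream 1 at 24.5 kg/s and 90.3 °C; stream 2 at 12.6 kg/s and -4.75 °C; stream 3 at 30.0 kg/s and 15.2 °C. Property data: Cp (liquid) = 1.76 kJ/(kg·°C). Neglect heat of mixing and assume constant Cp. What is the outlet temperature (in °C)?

No heat crosses the boundary, so H_out = H_in.
T_out = Σ ṁᵢCp,ᵢTᵢ / Σ ṁᵢCp,ᵢ
      = 4591 / 118.1 = 38.875 °C

T_out = 38.9 °C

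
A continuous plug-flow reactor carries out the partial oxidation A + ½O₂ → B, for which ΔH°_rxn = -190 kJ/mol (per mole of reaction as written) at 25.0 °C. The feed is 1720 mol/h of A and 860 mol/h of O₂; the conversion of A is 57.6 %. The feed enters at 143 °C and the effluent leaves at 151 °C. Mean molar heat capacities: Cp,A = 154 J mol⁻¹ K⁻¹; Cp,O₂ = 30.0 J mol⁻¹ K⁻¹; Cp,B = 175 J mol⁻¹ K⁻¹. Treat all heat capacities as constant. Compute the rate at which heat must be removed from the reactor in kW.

Extent of reaction ξ = 0.576 × 1720 = 990.72 mol/h
Reaction term: ξ·ΔH°_rxn = 990.72 × -190 = -188240 kJ/h
Sensible, feed 143→25 °C: -34300 kJ/h
Outlet flows (mol/h): A 729.28, O₂ 364.64, B 990.72
Sensible, products 25→151 °C: 37375 kJ/h
Q = ΔH = -185160 kJ/h = -51.434 kW
Heat removed = 51.434 kW

Q_out = 51.4 kW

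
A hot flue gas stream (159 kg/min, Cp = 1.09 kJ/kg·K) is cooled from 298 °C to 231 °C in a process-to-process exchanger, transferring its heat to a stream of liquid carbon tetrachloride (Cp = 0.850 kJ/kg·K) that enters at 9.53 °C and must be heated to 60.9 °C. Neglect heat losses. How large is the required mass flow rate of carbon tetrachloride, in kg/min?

Heat released by hot stream: Q = 159 × 1.09 × (298 − 231) = 11612 kJ/min
Energy balance on cold side (adiabatic exchanger): Q = ṁ_c·Cp_c·(T_c,out − T_c,in)
ṁ_c = 11612 / [0.850 × (60.9 − 9.53)] = 265.93 kg/min

ṁ_c = 266 kg/min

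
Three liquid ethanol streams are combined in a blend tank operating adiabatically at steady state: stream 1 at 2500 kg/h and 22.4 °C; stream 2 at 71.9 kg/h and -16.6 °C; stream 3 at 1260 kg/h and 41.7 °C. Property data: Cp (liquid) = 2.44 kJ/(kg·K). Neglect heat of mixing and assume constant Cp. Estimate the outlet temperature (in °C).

No heat crosses the boundary, so H_out = H_in.
Σ ṁᵢCp,ᵢTᵢ = 2500×2.44×22.4 + 71.9×2.44×-16.6 + 1260×2.44×41.7 = 261930
Σ ṁᵢCp,ᵢ = 2500×2.44 + 71.9×2.44 + 1260×2.44 = 9349.8
T_out = 261930 / 9349.8 = 28.014 °C

T_out = 28.0 °C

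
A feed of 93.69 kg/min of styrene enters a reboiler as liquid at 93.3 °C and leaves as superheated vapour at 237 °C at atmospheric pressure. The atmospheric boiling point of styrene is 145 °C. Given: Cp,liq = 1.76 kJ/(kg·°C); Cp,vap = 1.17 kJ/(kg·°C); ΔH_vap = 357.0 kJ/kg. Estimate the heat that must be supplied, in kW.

Q = 868 kW

liquid 93.3→145 °C: 90.992 kJ/kg
vaporisation at 145 °C: 357 kJ/kg
vapour 145→237 °C: 107.64 kJ/kg
Δh = 90.992 + 357 + 107.64 = 555.63 kJ/kg
Q = ṁ·Δh = 93.69 kg/min × 555.63 kJ/kg = 52057 kJ/min
|Q| = 867.62 kW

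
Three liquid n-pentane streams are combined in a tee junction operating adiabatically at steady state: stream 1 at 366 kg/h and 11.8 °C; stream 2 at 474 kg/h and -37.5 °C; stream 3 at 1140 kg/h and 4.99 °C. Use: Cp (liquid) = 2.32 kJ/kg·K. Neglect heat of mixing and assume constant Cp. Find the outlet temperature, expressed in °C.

T_out = -3.92 °C

Adiabatic, steady state ⇒ Σ ṁᵢCp,ᵢ(T_out − Tᵢ) = 0
Σ ṁᵢCp,ᵢTᵢ = 366×2.32×11.8 + 474×2.32×-37.5 + 1140×2.32×4.99 = -18021
Σ ṁᵢCp,ᵢ = 366×2.32 + 474×2.32 + 1140×2.32 = 4593.6
T_out = -18021 / 4593.6 = -3.923 °C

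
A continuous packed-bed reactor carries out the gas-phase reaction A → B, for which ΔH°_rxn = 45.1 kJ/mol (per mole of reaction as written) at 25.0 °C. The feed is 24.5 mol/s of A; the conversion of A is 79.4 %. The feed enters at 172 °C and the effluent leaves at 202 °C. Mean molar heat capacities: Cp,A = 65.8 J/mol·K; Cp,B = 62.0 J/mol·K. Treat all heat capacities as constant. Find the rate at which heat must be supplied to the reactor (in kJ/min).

Q_in = 54800 kJ/min

Extent of reaction ξ = 0.794 × 24.5 = 19.453 mol/s
Reaction term: ξ·ΔH°_rxn = 19.453 × 45.1 = 877.33 kJ/s
Sensible, feed 172→25 °C: -236.98 kJ/s
Outlet flows (mol/s): A 5.047, B 19.453
Sensible, products 25→202 °C: 272.26 kJ/s
Q = ΔH = 912.61 kJ/s = 912.61 kW
Heat supplied = 54757 kJ/min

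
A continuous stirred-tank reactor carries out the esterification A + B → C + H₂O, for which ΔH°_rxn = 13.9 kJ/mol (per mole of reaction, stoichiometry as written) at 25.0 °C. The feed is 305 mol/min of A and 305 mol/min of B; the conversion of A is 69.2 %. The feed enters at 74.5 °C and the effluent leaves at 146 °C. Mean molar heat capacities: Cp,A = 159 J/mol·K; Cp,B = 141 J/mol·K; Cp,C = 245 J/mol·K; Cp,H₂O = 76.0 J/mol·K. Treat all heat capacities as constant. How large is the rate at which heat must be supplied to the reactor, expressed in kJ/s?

Q_in = 167 kJ/s

Extent of reaction ξ = 0.692 × 305 = 211.06 mol/min
Reaction term: ξ·ΔH°_rxn = 211.06 × 13.9 = 2933.7 kJ/min
Sensible, feed 74.5→25 °C: -4529.2 kJ/min
Outlet flows (mol/min): A 93.94, B 93.94, C 211.06, H₂O 211.06
Sensible, products 25→146 °C: 11608 kJ/min
Q = ΔH = 10012 kJ/min = 166.87 kW
Heat supplied = 166.87 kJ/s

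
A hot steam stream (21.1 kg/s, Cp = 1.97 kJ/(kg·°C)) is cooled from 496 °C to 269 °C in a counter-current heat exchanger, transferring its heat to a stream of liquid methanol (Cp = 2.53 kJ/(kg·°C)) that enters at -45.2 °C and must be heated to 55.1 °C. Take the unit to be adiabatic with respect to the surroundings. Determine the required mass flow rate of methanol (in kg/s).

Heat released by hot stream: Q = 21.1 × 1.97 × (496 − 269) = 9435.7 kJ/s
Energy balance on cold side (adiabatic exchanger): Q = ṁ_c·Cp_c·(T_c,out − T_c,in)
ṁ_c = 9435.7 / [2.53 × (55.1 − -45.2)] = 37.184 kg/s

ṁ_c = 37.2 kg/s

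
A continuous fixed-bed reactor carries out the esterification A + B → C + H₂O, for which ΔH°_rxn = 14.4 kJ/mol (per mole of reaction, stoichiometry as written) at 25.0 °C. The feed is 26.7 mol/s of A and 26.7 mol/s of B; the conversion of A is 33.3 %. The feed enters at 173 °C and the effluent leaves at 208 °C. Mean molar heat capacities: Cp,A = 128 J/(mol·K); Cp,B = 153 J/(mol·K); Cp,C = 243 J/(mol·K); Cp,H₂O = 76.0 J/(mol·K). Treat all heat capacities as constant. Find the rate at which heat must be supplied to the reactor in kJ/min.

Q_in = 27100 kJ/min

Extent of reaction ξ = 0.333 × 26.7 = 8.8911 mol/s
Reaction term: ξ·ΔH°_rxn = 8.8911 × 14.4 = 128.03 kJ/s
Sensible, feed 173→25 °C: -1110.4 kJ/s
Outlet flows (mol/s): A 17.809, B 17.809, C 8.8911, H₂O 8.8911
Sensible, products 25→208 °C: 1434.8 kJ/s
Q = ΔH = 452.46 kJ/s = 452.46 kW
Heat supplied = 27147 kJ/min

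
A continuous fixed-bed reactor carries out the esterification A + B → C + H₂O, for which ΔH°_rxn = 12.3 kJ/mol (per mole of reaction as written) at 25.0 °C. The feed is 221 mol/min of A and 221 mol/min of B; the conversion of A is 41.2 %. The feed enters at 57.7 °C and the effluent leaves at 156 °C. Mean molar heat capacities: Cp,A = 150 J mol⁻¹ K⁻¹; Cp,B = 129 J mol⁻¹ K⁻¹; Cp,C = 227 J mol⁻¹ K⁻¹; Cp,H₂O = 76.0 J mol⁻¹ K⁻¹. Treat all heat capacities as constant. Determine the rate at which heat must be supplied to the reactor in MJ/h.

Extent of reaction ξ = 0.412 × 221 = 91.052 mol/min
Reaction term: ξ·ΔH°_rxn = 91.052 × 12.3 = 1119.9 kJ/min
Sensible, feed 57.7→25 °C: -2016.2 kJ/min
Outlet flows (mol/min): A 129.95, B 129.95, C 91.052, H₂O 91.052
Sensible, products 25→156 °C: 8363.6 kJ/min
Q = ΔH = 7467.3 kJ/min = 124.45 kW
Heat supplied = 448.04 MJ/h

Q_in = 448 MJ/h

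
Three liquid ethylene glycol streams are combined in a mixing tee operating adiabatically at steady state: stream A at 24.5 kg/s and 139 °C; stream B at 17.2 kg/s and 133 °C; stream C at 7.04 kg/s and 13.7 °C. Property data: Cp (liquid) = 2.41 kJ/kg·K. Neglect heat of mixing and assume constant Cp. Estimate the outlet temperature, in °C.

T_out = 119 °C

No heat crosses the boundary, so H_out = H_in.
Σ ṁᵢCp,ᵢTᵢ = 24.5×2.41×139 + 17.2×2.41×133 + 7.04×2.41×13.7 = 13953
Σ ṁᵢCp,ᵢ = 24.5×2.41 + 17.2×2.41 + 7.04×2.41 = 117.46
T_out = 13953 / 117.46 = 118.78 °C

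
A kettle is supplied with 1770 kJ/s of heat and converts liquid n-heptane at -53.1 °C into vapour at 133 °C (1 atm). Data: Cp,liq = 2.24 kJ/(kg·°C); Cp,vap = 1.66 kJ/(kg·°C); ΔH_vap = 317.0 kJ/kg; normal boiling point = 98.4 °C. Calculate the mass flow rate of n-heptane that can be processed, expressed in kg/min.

Δh = 2.24×(98.4−-53.1) + 317.0 + 1.66×(133−98.4) = 713.8 kJ/kg
Q = 1770 kJ/s = 1770 kJ/s = 106200 kJ/min
ṁ = Q/Δh = 106200 / 713.8 = 148.78 kg/min

ṁ = 149 kg/min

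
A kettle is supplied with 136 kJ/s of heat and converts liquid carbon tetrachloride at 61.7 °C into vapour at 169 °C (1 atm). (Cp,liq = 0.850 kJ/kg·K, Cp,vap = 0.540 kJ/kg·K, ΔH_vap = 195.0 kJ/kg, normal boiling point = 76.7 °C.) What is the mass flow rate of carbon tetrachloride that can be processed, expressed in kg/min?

ṁ = 31.7 kg/min

Δh = 0.850×(76.7−61.7) + 195.0 + 0.540×(169−76.7) = 257.59 kJ/kg
Q = 136 kJ/s = 136 kJ/s = 8160 kJ/min
ṁ = Q/Δh = 8160 / 257.59 = 31.678 kg/min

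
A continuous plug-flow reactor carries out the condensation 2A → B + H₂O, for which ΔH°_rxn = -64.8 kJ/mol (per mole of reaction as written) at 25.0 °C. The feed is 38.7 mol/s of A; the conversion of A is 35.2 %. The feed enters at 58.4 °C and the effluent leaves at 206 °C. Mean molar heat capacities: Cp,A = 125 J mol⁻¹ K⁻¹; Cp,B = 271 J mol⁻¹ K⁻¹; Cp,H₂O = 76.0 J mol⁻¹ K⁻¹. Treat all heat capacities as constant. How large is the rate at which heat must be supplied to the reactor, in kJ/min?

Q_in = 23500 kJ/min

Extent of reaction ξ = 0.352 × 38.7 / 2 = 6.8112 mol/s
Reaction term: ξ·ΔH°_rxn = 6.8112 × -64.8 = -441.37 kJ/s
Sensible, feed 58.4→25 °C: -161.57 kJ/s
Outlet flows (mol/s): A 25.078, B 6.8112, H₂O 6.8112
Sensible, products 25→206 °C: 995.17 kJ/s
Q = ΔH = 392.23 kJ/s = 392.23 kW
Heat supplied = 23534 kJ/min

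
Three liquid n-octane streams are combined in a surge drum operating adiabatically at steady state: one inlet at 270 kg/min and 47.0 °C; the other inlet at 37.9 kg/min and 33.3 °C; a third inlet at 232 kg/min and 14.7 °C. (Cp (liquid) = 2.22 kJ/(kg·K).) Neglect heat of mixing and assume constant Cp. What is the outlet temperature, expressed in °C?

T_out = 32.2 °C

Energy balance with Q = 0: Σ ṁᵢCp,ᵢ(T_out − Tᵢ) = 0
Σ ṁᵢCp,ᵢTᵢ = 270×2.22×47.0 + 37.9×2.22×33.3 + 232×2.22×14.7 = 38545
Σ ṁᵢCp,ᵢ = 270×2.22 + 37.9×2.22 + 232×2.22 = 1198.6
T_out = 38545 / 1198.6 = 32.159 °C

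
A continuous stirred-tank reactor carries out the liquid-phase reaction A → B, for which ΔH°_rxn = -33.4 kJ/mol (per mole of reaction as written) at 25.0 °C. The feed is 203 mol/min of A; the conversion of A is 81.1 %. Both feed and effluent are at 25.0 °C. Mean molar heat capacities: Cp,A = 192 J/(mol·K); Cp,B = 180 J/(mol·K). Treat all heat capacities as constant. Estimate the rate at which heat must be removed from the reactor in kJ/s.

Q_out = 91.6 kJ/s

Extent of reaction ξ = 0.811 × 203 = 164.63 mol/min
Reaction term: ξ·ΔH°_rxn = 164.63 × -33.4 = -5498.7 kJ/min
Q = ΔH = -5498.7 kJ/min = -91.646 kW
Heat removed = 91.646 kJ/s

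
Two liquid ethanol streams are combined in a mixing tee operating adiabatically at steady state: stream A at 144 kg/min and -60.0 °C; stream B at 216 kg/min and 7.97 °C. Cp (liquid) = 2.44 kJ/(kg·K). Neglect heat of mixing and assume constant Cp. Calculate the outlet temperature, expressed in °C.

No heat crosses the boundary, so H_out = H_in.
T_out = Σ ṁᵢCp,ᵢTᵢ / Σ ṁᵢCp,ᵢ
      = -16881 / 878.4 = -19.218 °C

T_out = -19.2 °C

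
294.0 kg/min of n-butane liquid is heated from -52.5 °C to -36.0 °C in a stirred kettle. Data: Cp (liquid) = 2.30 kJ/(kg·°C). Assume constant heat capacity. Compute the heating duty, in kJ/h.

Q = ṁ·Cp·ΔT = 294.0 × 2.30 × (-36.0 − -52.5) = 11157 kJ/min
Converting: 11157 / 60 s = 185.95 kW
Heating duty = 669440 kJ/h

Q = 669000 kJ/h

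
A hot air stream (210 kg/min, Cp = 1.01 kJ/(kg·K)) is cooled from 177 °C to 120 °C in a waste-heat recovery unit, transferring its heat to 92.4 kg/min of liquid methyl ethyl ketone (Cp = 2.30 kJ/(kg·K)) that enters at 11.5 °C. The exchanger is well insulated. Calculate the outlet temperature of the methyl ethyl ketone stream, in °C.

T_c,out = 68.4 °C

Heat released by hot stream: Q = 210 × 1.01 × (177 − 120) = 12090 kJ/min
Energy balance on cold side (adiabatic exchanger): Q = ṁ_c·Cp_c·(T_c,out − T_c,in)
T_c,out = 11.5 + 12090/(92.4 × 2.30) = 68.387 °C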